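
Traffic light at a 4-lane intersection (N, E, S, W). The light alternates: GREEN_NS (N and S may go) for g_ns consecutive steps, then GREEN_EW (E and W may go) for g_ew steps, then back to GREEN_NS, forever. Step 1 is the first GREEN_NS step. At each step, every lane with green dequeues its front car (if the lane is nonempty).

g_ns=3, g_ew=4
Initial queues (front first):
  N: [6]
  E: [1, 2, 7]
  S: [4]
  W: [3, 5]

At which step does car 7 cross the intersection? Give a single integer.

Step 1 [NS]: N:car6-GO,E:wait,S:car4-GO,W:wait | queues: N=0 E=3 S=0 W=2
Step 2 [NS]: N:empty,E:wait,S:empty,W:wait | queues: N=0 E=3 S=0 W=2
Step 3 [NS]: N:empty,E:wait,S:empty,W:wait | queues: N=0 E=3 S=0 W=2
Step 4 [EW]: N:wait,E:car1-GO,S:wait,W:car3-GO | queues: N=0 E=2 S=0 W=1
Step 5 [EW]: N:wait,E:car2-GO,S:wait,W:car5-GO | queues: N=0 E=1 S=0 W=0
Step 6 [EW]: N:wait,E:car7-GO,S:wait,W:empty | queues: N=0 E=0 S=0 W=0
Car 7 crosses at step 6

6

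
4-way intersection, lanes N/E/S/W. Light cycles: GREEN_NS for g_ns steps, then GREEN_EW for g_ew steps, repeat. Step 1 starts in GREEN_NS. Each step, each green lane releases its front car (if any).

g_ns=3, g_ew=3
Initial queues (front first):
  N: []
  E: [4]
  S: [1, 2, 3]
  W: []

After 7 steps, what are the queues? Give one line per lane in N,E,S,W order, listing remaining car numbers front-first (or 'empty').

Step 1 [NS]: N:empty,E:wait,S:car1-GO,W:wait | queues: N=0 E=1 S=2 W=0
Step 2 [NS]: N:empty,E:wait,S:car2-GO,W:wait | queues: N=0 E=1 S=1 W=0
Step 3 [NS]: N:empty,E:wait,S:car3-GO,W:wait | queues: N=0 E=1 S=0 W=0
Step 4 [EW]: N:wait,E:car4-GO,S:wait,W:empty | queues: N=0 E=0 S=0 W=0

N: empty
E: empty
S: empty
W: empty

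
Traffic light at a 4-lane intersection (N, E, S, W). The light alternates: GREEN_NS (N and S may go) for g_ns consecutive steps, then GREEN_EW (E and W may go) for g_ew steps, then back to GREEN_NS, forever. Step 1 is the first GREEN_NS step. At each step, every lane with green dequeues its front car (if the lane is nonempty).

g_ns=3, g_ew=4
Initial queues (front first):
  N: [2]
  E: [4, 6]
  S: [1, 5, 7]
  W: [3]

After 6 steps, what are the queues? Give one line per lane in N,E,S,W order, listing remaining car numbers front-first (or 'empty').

Step 1 [NS]: N:car2-GO,E:wait,S:car1-GO,W:wait | queues: N=0 E=2 S=2 W=1
Step 2 [NS]: N:empty,E:wait,S:car5-GO,W:wait | queues: N=0 E=2 S=1 W=1
Step 3 [NS]: N:empty,E:wait,S:car7-GO,W:wait | queues: N=0 E=2 S=0 W=1
Step 4 [EW]: N:wait,E:car4-GO,S:wait,W:car3-GO | queues: N=0 E=1 S=0 W=0
Step 5 [EW]: N:wait,E:car6-GO,S:wait,W:empty | queues: N=0 E=0 S=0 W=0

N: empty
E: empty
S: empty
W: empty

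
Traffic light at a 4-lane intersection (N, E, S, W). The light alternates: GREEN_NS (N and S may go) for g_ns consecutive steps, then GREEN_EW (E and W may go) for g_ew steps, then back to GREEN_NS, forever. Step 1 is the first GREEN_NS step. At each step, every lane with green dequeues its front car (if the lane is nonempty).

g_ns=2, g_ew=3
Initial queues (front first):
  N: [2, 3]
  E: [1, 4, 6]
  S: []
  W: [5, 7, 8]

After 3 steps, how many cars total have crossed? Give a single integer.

Step 1 [NS]: N:car2-GO,E:wait,S:empty,W:wait | queues: N=1 E=3 S=0 W=3
Step 2 [NS]: N:car3-GO,E:wait,S:empty,W:wait | queues: N=0 E=3 S=0 W=3
Step 3 [EW]: N:wait,E:car1-GO,S:wait,W:car5-GO | queues: N=0 E=2 S=0 W=2
Cars crossed by step 3: 4

Answer: 4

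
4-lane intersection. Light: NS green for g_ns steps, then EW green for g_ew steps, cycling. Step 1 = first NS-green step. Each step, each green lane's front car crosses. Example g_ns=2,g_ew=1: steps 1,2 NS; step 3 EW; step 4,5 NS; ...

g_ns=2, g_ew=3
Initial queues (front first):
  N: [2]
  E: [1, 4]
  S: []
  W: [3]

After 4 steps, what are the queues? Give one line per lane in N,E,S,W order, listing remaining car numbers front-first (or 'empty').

Step 1 [NS]: N:car2-GO,E:wait,S:empty,W:wait | queues: N=0 E=2 S=0 W=1
Step 2 [NS]: N:empty,E:wait,S:empty,W:wait | queues: N=0 E=2 S=0 W=1
Step 3 [EW]: N:wait,E:car1-GO,S:wait,W:car3-GO | queues: N=0 E=1 S=0 W=0
Step 4 [EW]: N:wait,E:car4-GO,S:wait,W:empty | queues: N=0 E=0 S=0 W=0

N: empty
E: empty
S: empty
W: empty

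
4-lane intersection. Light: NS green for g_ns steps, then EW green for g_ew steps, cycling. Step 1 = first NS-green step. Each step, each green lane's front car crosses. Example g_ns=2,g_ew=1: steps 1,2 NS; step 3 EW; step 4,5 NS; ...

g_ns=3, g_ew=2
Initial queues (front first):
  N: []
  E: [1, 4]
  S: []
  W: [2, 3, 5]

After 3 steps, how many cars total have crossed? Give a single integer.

Step 1 [NS]: N:empty,E:wait,S:empty,W:wait | queues: N=0 E=2 S=0 W=3
Step 2 [NS]: N:empty,E:wait,S:empty,W:wait | queues: N=0 E=2 S=0 W=3
Step 3 [NS]: N:empty,E:wait,S:empty,W:wait | queues: N=0 E=2 S=0 W=3
Cars crossed by step 3: 0

Answer: 0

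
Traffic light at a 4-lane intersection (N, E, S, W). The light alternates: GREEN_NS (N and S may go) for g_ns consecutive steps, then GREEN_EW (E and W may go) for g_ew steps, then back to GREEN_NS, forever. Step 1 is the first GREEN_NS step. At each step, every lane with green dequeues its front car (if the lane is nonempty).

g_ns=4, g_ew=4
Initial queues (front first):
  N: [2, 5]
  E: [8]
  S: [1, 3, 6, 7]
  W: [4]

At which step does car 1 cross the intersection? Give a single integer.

Step 1 [NS]: N:car2-GO,E:wait,S:car1-GO,W:wait | queues: N=1 E=1 S=3 W=1
Step 2 [NS]: N:car5-GO,E:wait,S:car3-GO,W:wait | queues: N=0 E=1 S=2 W=1
Step 3 [NS]: N:empty,E:wait,S:car6-GO,W:wait | queues: N=0 E=1 S=1 W=1
Step 4 [NS]: N:empty,E:wait,S:car7-GO,W:wait | queues: N=0 E=1 S=0 W=1
Step 5 [EW]: N:wait,E:car8-GO,S:wait,W:car4-GO | queues: N=0 E=0 S=0 W=0
Car 1 crosses at step 1

1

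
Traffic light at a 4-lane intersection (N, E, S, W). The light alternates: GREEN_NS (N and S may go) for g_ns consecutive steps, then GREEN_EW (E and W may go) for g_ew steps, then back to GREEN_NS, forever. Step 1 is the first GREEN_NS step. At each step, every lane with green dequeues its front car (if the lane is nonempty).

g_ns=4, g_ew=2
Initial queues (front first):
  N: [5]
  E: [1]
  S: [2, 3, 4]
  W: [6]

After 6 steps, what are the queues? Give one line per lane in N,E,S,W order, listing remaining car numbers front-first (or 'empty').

Step 1 [NS]: N:car5-GO,E:wait,S:car2-GO,W:wait | queues: N=0 E=1 S=2 W=1
Step 2 [NS]: N:empty,E:wait,S:car3-GO,W:wait | queues: N=0 E=1 S=1 W=1
Step 3 [NS]: N:empty,E:wait,S:car4-GO,W:wait | queues: N=0 E=1 S=0 W=1
Step 4 [NS]: N:empty,E:wait,S:empty,W:wait | queues: N=0 E=1 S=0 W=1
Step 5 [EW]: N:wait,E:car1-GO,S:wait,W:car6-GO | queues: N=0 E=0 S=0 W=0

N: empty
E: empty
S: empty
W: empty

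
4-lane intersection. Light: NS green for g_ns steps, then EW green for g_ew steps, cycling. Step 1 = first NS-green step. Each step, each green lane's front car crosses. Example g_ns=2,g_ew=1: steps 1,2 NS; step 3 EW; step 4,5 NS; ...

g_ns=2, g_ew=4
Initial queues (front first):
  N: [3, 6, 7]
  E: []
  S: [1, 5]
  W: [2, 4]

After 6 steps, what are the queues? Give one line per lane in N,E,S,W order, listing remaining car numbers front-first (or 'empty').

Step 1 [NS]: N:car3-GO,E:wait,S:car1-GO,W:wait | queues: N=2 E=0 S=1 W=2
Step 2 [NS]: N:car6-GO,E:wait,S:car5-GO,W:wait | queues: N=1 E=0 S=0 W=2
Step 3 [EW]: N:wait,E:empty,S:wait,W:car2-GO | queues: N=1 E=0 S=0 W=1
Step 4 [EW]: N:wait,E:empty,S:wait,W:car4-GO | queues: N=1 E=0 S=0 W=0
Step 5 [EW]: N:wait,E:empty,S:wait,W:empty | queues: N=1 E=0 S=0 W=0
Step 6 [EW]: N:wait,E:empty,S:wait,W:empty | queues: N=1 E=0 S=0 W=0

N: 7
E: empty
S: empty
W: empty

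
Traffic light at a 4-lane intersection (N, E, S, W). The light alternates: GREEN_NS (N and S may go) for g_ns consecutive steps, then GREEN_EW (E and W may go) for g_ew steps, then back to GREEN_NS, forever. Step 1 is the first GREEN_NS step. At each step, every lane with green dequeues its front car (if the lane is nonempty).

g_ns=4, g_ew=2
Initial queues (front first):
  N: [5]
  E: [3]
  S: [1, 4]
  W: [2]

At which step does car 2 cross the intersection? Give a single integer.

Step 1 [NS]: N:car5-GO,E:wait,S:car1-GO,W:wait | queues: N=0 E=1 S=1 W=1
Step 2 [NS]: N:empty,E:wait,S:car4-GO,W:wait | queues: N=0 E=1 S=0 W=1
Step 3 [NS]: N:empty,E:wait,S:empty,W:wait | queues: N=0 E=1 S=0 W=1
Step 4 [NS]: N:empty,E:wait,S:empty,W:wait | queues: N=0 E=1 S=0 W=1
Step 5 [EW]: N:wait,E:car3-GO,S:wait,W:car2-GO | queues: N=0 E=0 S=0 W=0
Car 2 crosses at step 5

5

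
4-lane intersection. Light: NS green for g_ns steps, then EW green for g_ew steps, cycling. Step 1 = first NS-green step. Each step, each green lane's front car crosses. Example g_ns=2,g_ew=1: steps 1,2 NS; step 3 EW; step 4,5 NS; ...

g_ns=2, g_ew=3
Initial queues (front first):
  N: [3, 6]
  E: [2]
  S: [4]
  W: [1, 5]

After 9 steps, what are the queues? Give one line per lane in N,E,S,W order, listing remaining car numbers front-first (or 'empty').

Step 1 [NS]: N:car3-GO,E:wait,S:car4-GO,W:wait | queues: N=1 E=1 S=0 W=2
Step 2 [NS]: N:car6-GO,E:wait,S:empty,W:wait | queues: N=0 E=1 S=0 W=2
Step 3 [EW]: N:wait,E:car2-GO,S:wait,W:car1-GO | queues: N=0 E=0 S=0 W=1
Step 4 [EW]: N:wait,E:empty,S:wait,W:car5-GO | queues: N=0 E=0 S=0 W=0

N: empty
E: empty
S: empty
W: empty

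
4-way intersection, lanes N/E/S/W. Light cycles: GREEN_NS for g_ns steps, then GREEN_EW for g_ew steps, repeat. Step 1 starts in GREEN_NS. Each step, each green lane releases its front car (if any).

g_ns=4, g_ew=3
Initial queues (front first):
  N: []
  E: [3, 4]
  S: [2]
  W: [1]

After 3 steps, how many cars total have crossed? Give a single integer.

Step 1 [NS]: N:empty,E:wait,S:car2-GO,W:wait | queues: N=0 E=2 S=0 W=1
Step 2 [NS]: N:empty,E:wait,S:empty,W:wait | queues: N=0 E=2 S=0 W=1
Step 3 [NS]: N:empty,E:wait,S:empty,W:wait | queues: N=0 E=2 S=0 W=1
Cars crossed by step 3: 1

Answer: 1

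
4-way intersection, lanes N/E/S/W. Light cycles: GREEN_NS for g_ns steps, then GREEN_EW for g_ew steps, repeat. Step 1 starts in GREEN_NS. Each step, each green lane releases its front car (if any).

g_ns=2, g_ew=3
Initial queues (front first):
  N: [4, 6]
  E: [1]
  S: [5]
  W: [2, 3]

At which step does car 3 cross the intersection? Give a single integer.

Step 1 [NS]: N:car4-GO,E:wait,S:car5-GO,W:wait | queues: N=1 E=1 S=0 W=2
Step 2 [NS]: N:car6-GO,E:wait,S:empty,W:wait | queues: N=0 E=1 S=0 W=2
Step 3 [EW]: N:wait,E:car1-GO,S:wait,W:car2-GO | queues: N=0 E=0 S=0 W=1
Step 4 [EW]: N:wait,E:empty,S:wait,W:car3-GO | queues: N=0 E=0 S=0 W=0
Car 3 crosses at step 4

4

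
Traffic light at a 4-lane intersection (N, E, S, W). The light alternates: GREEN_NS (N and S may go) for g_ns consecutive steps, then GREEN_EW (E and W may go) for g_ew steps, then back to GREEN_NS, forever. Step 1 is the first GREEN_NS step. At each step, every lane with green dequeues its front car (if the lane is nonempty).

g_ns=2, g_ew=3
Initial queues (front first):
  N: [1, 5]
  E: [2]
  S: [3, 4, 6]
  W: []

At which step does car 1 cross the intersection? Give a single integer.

Step 1 [NS]: N:car1-GO,E:wait,S:car3-GO,W:wait | queues: N=1 E=1 S=2 W=0
Step 2 [NS]: N:car5-GO,E:wait,S:car4-GO,W:wait | queues: N=0 E=1 S=1 W=0
Step 3 [EW]: N:wait,E:car2-GO,S:wait,W:empty | queues: N=0 E=0 S=1 W=0
Step 4 [EW]: N:wait,E:empty,S:wait,W:empty | queues: N=0 E=0 S=1 W=0
Step 5 [EW]: N:wait,E:empty,S:wait,W:empty | queues: N=0 E=0 S=1 W=0
Step 6 [NS]: N:empty,E:wait,S:car6-GO,W:wait | queues: N=0 E=0 S=0 W=0
Car 1 crosses at step 1

1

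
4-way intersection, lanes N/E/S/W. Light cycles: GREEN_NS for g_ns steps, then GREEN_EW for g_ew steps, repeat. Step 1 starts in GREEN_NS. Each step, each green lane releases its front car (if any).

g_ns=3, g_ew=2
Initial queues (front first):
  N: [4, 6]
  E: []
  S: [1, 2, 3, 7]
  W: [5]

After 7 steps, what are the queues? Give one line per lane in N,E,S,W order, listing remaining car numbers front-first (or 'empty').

Step 1 [NS]: N:car4-GO,E:wait,S:car1-GO,W:wait | queues: N=1 E=0 S=3 W=1
Step 2 [NS]: N:car6-GO,E:wait,S:car2-GO,W:wait | queues: N=0 E=0 S=2 W=1
Step 3 [NS]: N:empty,E:wait,S:car3-GO,W:wait | queues: N=0 E=0 S=1 W=1
Step 4 [EW]: N:wait,E:empty,S:wait,W:car5-GO | queues: N=0 E=0 S=1 W=0
Step 5 [EW]: N:wait,E:empty,S:wait,W:empty | queues: N=0 E=0 S=1 W=0
Step 6 [NS]: N:empty,E:wait,S:car7-GO,W:wait | queues: N=0 E=0 S=0 W=0

N: empty
E: empty
S: empty
W: empty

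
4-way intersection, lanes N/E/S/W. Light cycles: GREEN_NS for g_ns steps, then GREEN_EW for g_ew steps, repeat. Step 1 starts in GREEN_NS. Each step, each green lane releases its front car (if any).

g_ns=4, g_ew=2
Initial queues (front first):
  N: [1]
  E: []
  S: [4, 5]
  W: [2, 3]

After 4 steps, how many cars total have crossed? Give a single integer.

Answer: 3

Derivation:
Step 1 [NS]: N:car1-GO,E:wait,S:car4-GO,W:wait | queues: N=0 E=0 S=1 W=2
Step 2 [NS]: N:empty,E:wait,S:car5-GO,W:wait | queues: N=0 E=0 S=0 W=2
Step 3 [NS]: N:empty,E:wait,S:empty,W:wait | queues: N=0 E=0 S=0 W=2
Step 4 [NS]: N:empty,E:wait,S:empty,W:wait | queues: N=0 E=0 S=0 W=2
Cars crossed by step 4: 3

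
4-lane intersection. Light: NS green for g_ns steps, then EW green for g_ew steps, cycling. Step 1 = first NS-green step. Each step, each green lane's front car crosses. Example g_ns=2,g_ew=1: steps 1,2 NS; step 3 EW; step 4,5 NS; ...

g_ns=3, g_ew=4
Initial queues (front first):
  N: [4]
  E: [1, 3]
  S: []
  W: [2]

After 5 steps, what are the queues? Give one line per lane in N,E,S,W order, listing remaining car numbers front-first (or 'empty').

Step 1 [NS]: N:car4-GO,E:wait,S:empty,W:wait | queues: N=0 E=2 S=0 W=1
Step 2 [NS]: N:empty,E:wait,S:empty,W:wait | queues: N=0 E=2 S=0 W=1
Step 3 [NS]: N:empty,E:wait,S:empty,W:wait | queues: N=0 E=2 S=0 W=1
Step 4 [EW]: N:wait,E:car1-GO,S:wait,W:car2-GO | queues: N=0 E=1 S=0 W=0
Step 5 [EW]: N:wait,E:car3-GO,S:wait,W:empty | queues: N=0 E=0 S=0 W=0

N: empty
E: empty
S: empty
W: empty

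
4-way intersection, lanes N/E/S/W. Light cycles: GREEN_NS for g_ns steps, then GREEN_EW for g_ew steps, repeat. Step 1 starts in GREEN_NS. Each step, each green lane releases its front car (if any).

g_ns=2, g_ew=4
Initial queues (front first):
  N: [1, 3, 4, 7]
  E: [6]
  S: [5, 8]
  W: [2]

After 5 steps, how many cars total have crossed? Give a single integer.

Step 1 [NS]: N:car1-GO,E:wait,S:car5-GO,W:wait | queues: N=3 E=1 S=1 W=1
Step 2 [NS]: N:car3-GO,E:wait,S:car8-GO,W:wait | queues: N=2 E=1 S=0 W=1
Step 3 [EW]: N:wait,E:car6-GO,S:wait,W:car2-GO | queues: N=2 E=0 S=0 W=0
Step 4 [EW]: N:wait,E:empty,S:wait,W:empty | queues: N=2 E=0 S=0 W=0
Step 5 [EW]: N:wait,E:empty,S:wait,W:empty | queues: N=2 E=0 S=0 W=0
Cars crossed by step 5: 6

Answer: 6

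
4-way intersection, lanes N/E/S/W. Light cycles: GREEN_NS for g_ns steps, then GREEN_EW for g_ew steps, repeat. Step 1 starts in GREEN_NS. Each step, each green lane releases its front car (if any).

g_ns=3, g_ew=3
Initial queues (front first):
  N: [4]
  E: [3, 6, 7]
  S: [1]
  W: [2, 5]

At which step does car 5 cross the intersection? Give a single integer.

Step 1 [NS]: N:car4-GO,E:wait,S:car1-GO,W:wait | queues: N=0 E=3 S=0 W=2
Step 2 [NS]: N:empty,E:wait,S:empty,W:wait | queues: N=0 E=3 S=0 W=2
Step 3 [NS]: N:empty,E:wait,S:empty,W:wait | queues: N=0 E=3 S=0 W=2
Step 4 [EW]: N:wait,E:car3-GO,S:wait,W:car2-GO | queues: N=0 E=2 S=0 W=1
Step 5 [EW]: N:wait,E:car6-GO,S:wait,W:car5-GO | queues: N=0 E=1 S=0 W=0
Step 6 [EW]: N:wait,E:car7-GO,S:wait,W:empty | queues: N=0 E=0 S=0 W=0
Car 5 crosses at step 5

5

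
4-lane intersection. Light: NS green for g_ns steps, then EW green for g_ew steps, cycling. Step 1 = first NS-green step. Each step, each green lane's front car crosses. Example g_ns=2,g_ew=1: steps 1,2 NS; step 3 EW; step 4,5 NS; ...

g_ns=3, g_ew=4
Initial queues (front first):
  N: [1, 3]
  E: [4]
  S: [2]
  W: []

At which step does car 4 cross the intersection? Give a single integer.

Step 1 [NS]: N:car1-GO,E:wait,S:car2-GO,W:wait | queues: N=1 E=1 S=0 W=0
Step 2 [NS]: N:car3-GO,E:wait,S:empty,W:wait | queues: N=0 E=1 S=0 W=0
Step 3 [NS]: N:empty,E:wait,S:empty,W:wait | queues: N=0 E=1 S=0 W=0
Step 4 [EW]: N:wait,E:car4-GO,S:wait,W:empty | queues: N=0 E=0 S=0 W=0
Car 4 crosses at step 4

4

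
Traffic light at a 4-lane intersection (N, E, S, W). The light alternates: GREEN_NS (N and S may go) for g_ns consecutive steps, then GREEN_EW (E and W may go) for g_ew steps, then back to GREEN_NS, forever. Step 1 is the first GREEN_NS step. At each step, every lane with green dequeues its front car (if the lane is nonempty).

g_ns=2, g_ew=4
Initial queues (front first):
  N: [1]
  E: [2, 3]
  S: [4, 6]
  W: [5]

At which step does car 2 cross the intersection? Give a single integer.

Step 1 [NS]: N:car1-GO,E:wait,S:car4-GO,W:wait | queues: N=0 E=2 S=1 W=1
Step 2 [NS]: N:empty,E:wait,S:car6-GO,W:wait | queues: N=0 E=2 S=0 W=1
Step 3 [EW]: N:wait,E:car2-GO,S:wait,W:car5-GO | queues: N=0 E=1 S=0 W=0
Step 4 [EW]: N:wait,E:car3-GO,S:wait,W:empty | queues: N=0 E=0 S=0 W=0
Car 2 crosses at step 3

3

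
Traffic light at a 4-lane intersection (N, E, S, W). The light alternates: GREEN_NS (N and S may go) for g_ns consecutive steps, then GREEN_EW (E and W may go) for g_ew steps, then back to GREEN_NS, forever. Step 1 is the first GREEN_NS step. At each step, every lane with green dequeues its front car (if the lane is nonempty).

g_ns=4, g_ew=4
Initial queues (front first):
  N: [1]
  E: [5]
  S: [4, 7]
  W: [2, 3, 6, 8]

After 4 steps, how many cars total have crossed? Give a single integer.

Answer: 3

Derivation:
Step 1 [NS]: N:car1-GO,E:wait,S:car4-GO,W:wait | queues: N=0 E=1 S=1 W=4
Step 2 [NS]: N:empty,E:wait,S:car7-GO,W:wait | queues: N=0 E=1 S=0 W=4
Step 3 [NS]: N:empty,E:wait,S:empty,W:wait | queues: N=0 E=1 S=0 W=4
Step 4 [NS]: N:empty,E:wait,S:empty,W:wait | queues: N=0 E=1 S=0 W=4
Cars crossed by step 4: 3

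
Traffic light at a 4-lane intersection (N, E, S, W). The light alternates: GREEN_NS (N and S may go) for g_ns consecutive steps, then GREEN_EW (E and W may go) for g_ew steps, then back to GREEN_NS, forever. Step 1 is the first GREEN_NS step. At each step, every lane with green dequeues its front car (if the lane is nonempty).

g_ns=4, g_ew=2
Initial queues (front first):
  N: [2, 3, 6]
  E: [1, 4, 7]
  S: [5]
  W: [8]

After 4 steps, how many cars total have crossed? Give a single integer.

Answer: 4

Derivation:
Step 1 [NS]: N:car2-GO,E:wait,S:car5-GO,W:wait | queues: N=2 E=3 S=0 W=1
Step 2 [NS]: N:car3-GO,E:wait,S:empty,W:wait | queues: N=1 E=3 S=0 W=1
Step 3 [NS]: N:car6-GO,E:wait,S:empty,W:wait | queues: N=0 E=3 S=0 W=1
Step 4 [NS]: N:empty,E:wait,S:empty,W:wait | queues: N=0 E=3 S=0 W=1
Cars crossed by step 4: 4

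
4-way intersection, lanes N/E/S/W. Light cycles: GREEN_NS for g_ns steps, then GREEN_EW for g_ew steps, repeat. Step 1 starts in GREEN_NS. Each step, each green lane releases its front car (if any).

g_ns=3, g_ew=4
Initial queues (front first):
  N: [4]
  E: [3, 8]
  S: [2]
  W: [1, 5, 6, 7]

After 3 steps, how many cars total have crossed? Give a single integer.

Answer: 2

Derivation:
Step 1 [NS]: N:car4-GO,E:wait,S:car2-GO,W:wait | queues: N=0 E=2 S=0 W=4
Step 2 [NS]: N:empty,E:wait,S:empty,W:wait | queues: N=0 E=2 S=0 W=4
Step 3 [NS]: N:empty,E:wait,S:empty,W:wait | queues: N=0 E=2 S=0 W=4
Cars crossed by step 3: 2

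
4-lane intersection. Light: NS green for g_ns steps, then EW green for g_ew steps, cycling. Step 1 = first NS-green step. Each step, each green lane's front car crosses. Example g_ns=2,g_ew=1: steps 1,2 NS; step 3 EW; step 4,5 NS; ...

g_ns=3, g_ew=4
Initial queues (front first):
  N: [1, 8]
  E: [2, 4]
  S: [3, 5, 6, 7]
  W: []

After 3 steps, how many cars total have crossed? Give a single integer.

Answer: 5

Derivation:
Step 1 [NS]: N:car1-GO,E:wait,S:car3-GO,W:wait | queues: N=1 E=2 S=3 W=0
Step 2 [NS]: N:car8-GO,E:wait,S:car5-GO,W:wait | queues: N=0 E=2 S=2 W=0
Step 3 [NS]: N:empty,E:wait,S:car6-GO,W:wait | queues: N=0 E=2 S=1 W=0
Cars crossed by step 3: 5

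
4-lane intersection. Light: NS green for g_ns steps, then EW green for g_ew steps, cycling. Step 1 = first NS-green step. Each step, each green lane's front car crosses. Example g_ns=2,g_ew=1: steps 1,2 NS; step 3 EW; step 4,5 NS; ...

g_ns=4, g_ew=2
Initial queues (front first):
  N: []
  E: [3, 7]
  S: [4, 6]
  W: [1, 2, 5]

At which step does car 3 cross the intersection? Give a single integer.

Step 1 [NS]: N:empty,E:wait,S:car4-GO,W:wait | queues: N=0 E=2 S=1 W=3
Step 2 [NS]: N:empty,E:wait,S:car6-GO,W:wait | queues: N=0 E=2 S=0 W=3
Step 3 [NS]: N:empty,E:wait,S:empty,W:wait | queues: N=0 E=2 S=0 W=3
Step 4 [NS]: N:empty,E:wait,S:empty,W:wait | queues: N=0 E=2 S=0 W=3
Step 5 [EW]: N:wait,E:car3-GO,S:wait,W:car1-GO | queues: N=0 E=1 S=0 W=2
Step 6 [EW]: N:wait,E:car7-GO,S:wait,W:car2-GO | queues: N=0 E=0 S=0 W=1
Step 7 [NS]: N:empty,E:wait,S:empty,W:wait | queues: N=0 E=0 S=0 W=1
Step 8 [NS]: N:empty,E:wait,S:empty,W:wait | queues: N=0 E=0 S=0 W=1
Step 9 [NS]: N:empty,E:wait,S:empty,W:wait | queues: N=0 E=0 S=0 W=1
Step 10 [NS]: N:empty,E:wait,S:empty,W:wait | queues: N=0 E=0 S=0 W=1
Step 11 [EW]: N:wait,E:empty,S:wait,W:car5-GO | queues: N=0 E=0 S=0 W=0
Car 3 crosses at step 5

5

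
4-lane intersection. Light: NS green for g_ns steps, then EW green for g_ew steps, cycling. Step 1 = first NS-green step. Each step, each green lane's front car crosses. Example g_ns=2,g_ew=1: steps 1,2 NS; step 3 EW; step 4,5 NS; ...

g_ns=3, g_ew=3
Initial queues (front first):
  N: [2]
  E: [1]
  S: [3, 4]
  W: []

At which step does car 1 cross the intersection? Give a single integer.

Step 1 [NS]: N:car2-GO,E:wait,S:car3-GO,W:wait | queues: N=0 E=1 S=1 W=0
Step 2 [NS]: N:empty,E:wait,S:car4-GO,W:wait | queues: N=0 E=1 S=0 W=0
Step 3 [NS]: N:empty,E:wait,S:empty,W:wait | queues: N=0 E=1 S=0 W=0
Step 4 [EW]: N:wait,E:car1-GO,S:wait,W:empty | queues: N=0 E=0 S=0 W=0
Car 1 crosses at step 4

4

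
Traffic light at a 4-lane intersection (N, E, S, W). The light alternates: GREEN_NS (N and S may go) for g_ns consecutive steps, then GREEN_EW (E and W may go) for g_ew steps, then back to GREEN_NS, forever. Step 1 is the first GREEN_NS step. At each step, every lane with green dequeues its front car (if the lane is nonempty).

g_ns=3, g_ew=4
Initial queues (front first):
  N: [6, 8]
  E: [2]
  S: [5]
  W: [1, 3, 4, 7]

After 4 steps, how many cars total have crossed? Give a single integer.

Answer: 5

Derivation:
Step 1 [NS]: N:car6-GO,E:wait,S:car5-GO,W:wait | queues: N=1 E=1 S=0 W=4
Step 2 [NS]: N:car8-GO,E:wait,S:empty,W:wait | queues: N=0 E=1 S=0 W=4
Step 3 [NS]: N:empty,E:wait,S:empty,W:wait | queues: N=0 E=1 S=0 W=4
Step 4 [EW]: N:wait,E:car2-GO,S:wait,W:car1-GO | queues: N=0 E=0 S=0 W=3
Cars crossed by step 4: 5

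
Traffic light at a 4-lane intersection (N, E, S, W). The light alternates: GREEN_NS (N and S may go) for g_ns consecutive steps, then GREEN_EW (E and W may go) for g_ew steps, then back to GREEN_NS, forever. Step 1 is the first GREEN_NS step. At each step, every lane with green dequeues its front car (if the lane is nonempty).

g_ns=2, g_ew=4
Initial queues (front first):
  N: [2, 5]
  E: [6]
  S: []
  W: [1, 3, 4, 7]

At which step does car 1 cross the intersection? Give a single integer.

Step 1 [NS]: N:car2-GO,E:wait,S:empty,W:wait | queues: N=1 E=1 S=0 W=4
Step 2 [NS]: N:car5-GO,E:wait,S:empty,W:wait | queues: N=0 E=1 S=0 W=4
Step 3 [EW]: N:wait,E:car6-GO,S:wait,W:car1-GO | queues: N=0 E=0 S=0 W=3
Step 4 [EW]: N:wait,E:empty,S:wait,W:car3-GO | queues: N=0 E=0 S=0 W=2
Step 5 [EW]: N:wait,E:empty,S:wait,W:car4-GO | queues: N=0 E=0 S=0 W=1
Step 6 [EW]: N:wait,E:empty,S:wait,W:car7-GO | queues: N=0 E=0 S=0 W=0
Car 1 crosses at step 3

3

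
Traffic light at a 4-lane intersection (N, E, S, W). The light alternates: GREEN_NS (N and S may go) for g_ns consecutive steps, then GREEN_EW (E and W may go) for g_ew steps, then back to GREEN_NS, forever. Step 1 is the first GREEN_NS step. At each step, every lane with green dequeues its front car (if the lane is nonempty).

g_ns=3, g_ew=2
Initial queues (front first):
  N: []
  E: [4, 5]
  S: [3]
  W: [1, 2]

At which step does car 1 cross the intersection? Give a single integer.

Step 1 [NS]: N:empty,E:wait,S:car3-GO,W:wait | queues: N=0 E=2 S=0 W=2
Step 2 [NS]: N:empty,E:wait,S:empty,W:wait | queues: N=0 E=2 S=0 W=2
Step 3 [NS]: N:empty,E:wait,S:empty,W:wait | queues: N=0 E=2 S=0 W=2
Step 4 [EW]: N:wait,E:car4-GO,S:wait,W:car1-GO | queues: N=0 E=1 S=0 W=1
Step 5 [EW]: N:wait,E:car5-GO,S:wait,W:car2-GO | queues: N=0 E=0 S=0 W=0
Car 1 crosses at step 4

4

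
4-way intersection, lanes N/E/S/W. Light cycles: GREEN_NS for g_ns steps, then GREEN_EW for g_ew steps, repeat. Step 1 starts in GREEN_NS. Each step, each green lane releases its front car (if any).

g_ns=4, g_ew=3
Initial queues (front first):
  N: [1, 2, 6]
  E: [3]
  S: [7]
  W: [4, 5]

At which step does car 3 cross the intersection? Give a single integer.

Step 1 [NS]: N:car1-GO,E:wait,S:car7-GO,W:wait | queues: N=2 E=1 S=0 W=2
Step 2 [NS]: N:car2-GO,E:wait,S:empty,W:wait | queues: N=1 E=1 S=0 W=2
Step 3 [NS]: N:car6-GO,E:wait,S:empty,W:wait | queues: N=0 E=1 S=0 W=2
Step 4 [NS]: N:empty,E:wait,S:empty,W:wait | queues: N=0 E=1 S=0 W=2
Step 5 [EW]: N:wait,E:car3-GO,S:wait,W:car4-GO | queues: N=0 E=0 S=0 W=1
Step 6 [EW]: N:wait,E:empty,S:wait,W:car5-GO | queues: N=0 E=0 S=0 W=0
Car 3 crosses at step 5

5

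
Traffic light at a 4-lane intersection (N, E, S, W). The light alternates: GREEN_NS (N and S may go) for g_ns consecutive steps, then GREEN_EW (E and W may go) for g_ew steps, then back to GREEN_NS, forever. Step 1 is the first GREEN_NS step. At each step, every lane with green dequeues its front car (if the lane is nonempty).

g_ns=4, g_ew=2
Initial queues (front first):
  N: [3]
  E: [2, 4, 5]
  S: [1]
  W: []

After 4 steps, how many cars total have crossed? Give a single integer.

Answer: 2

Derivation:
Step 1 [NS]: N:car3-GO,E:wait,S:car1-GO,W:wait | queues: N=0 E=3 S=0 W=0
Step 2 [NS]: N:empty,E:wait,S:empty,W:wait | queues: N=0 E=3 S=0 W=0
Step 3 [NS]: N:empty,E:wait,S:empty,W:wait | queues: N=0 E=3 S=0 W=0
Step 4 [NS]: N:empty,E:wait,S:empty,W:wait | queues: N=0 E=3 S=0 W=0
Cars crossed by step 4: 2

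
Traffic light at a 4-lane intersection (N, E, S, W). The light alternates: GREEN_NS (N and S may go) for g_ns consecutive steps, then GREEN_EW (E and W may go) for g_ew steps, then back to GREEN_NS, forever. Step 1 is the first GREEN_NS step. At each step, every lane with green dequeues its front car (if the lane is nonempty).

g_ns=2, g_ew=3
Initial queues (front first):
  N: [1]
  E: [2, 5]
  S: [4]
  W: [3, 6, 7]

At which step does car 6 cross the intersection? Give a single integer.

Step 1 [NS]: N:car1-GO,E:wait,S:car4-GO,W:wait | queues: N=0 E=2 S=0 W=3
Step 2 [NS]: N:empty,E:wait,S:empty,W:wait | queues: N=0 E=2 S=0 W=3
Step 3 [EW]: N:wait,E:car2-GO,S:wait,W:car3-GO | queues: N=0 E=1 S=0 W=2
Step 4 [EW]: N:wait,E:car5-GO,S:wait,W:car6-GO | queues: N=0 E=0 S=0 W=1
Step 5 [EW]: N:wait,E:empty,S:wait,W:car7-GO | queues: N=0 E=0 S=0 W=0
Car 6 crosses at step 4

4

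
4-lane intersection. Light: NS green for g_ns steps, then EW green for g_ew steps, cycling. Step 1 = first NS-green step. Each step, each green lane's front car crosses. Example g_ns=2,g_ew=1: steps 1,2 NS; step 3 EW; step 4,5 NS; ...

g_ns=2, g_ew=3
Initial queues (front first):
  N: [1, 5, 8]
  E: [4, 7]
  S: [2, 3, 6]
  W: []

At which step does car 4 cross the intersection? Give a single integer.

Step 1 [NS]: N:car1-GO,E:wait,S:car2-GO,W:wait | queues: N=2 E=2 S=2 W=0
Step 2 [NS]: N:car5-GO,E:wait,S:car3-GO,W:wait | queues: N=1 E=2 S=1 W=0
Step 3 [EW]: N:wait,E:car4-GO,S:wait,W:empty | queues: N=1 E=1 S=1 W=0
Step 4 [EW]: N:wait,E:car7-GO,S:wait,W:empty | queues: N=1 E=0 S=1 W=0
Step 5 [EW]: N:wait,E:empty,S:wait,W:empty | queues: N=1 E=0 S=1 W=0
Step 6 [NS]: N:car8-GO,E:wait,S:car6-GO,W:wait | queues: N=0 E=0 S=0 W=0
Car 4 crosses at step 3

3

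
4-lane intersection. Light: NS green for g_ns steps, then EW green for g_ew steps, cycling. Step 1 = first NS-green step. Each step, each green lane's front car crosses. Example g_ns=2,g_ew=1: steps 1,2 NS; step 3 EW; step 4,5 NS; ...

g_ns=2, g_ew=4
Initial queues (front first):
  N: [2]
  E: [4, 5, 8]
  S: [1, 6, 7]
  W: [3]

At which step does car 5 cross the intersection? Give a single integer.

Step 1 [NS]: N:car2-GO,E:wait,S:car1-GO,W:wait | queues: N=0 E=3 S=2 W=1
Step 2 [NS]: N:empty,E:wait,S:car6-GO,W:wait | queues: N=0 E=3 S=1 W=1
Step 3 [EW]: N:wait,E:car4-GO,S:wait,W:car3-GO | queues: N=0 E=2 S=1 W=0
Step 4 [EW]: N:wait,E:car5-GO,S:wait,W:empty | queues: N=0 E=1 S=1 W=0
Step 5 [EW]: N:wait,E:car8-GO,S:wait,W:empty | queues: N=0 E=0 S=1 W=0
Step 6 [EW]: N:wait,E:empty,S:wait,W:empty | queues: N=0 E=0 S=1 W=0
Step 7 [NS]: N:empty,E:wait,S:car7-GO,W:wait | queues: N=0 E=0 S=0 W=0
Car 5 crosses at step 4

4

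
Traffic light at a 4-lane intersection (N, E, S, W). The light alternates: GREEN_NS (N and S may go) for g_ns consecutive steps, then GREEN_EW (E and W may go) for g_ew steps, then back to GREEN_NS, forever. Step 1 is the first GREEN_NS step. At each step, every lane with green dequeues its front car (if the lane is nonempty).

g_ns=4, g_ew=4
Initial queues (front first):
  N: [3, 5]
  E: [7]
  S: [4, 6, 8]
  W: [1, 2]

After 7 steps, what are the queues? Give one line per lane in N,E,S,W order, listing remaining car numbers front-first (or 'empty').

Step 1 [NS]: N:car3-GO,E:wait,S:car4-GO,W:wait | queues: N=1 E=1 S=2 W=2
Step 2 [NS]: N:car5-GO,E:wait,S:car6-GO,W:wait | queues: N=0 E=1 S=1 W=2
Step 3 [NS]: N:empty,E:wait,S:car8-GO,W:wait | queues: N=0 E=1 S=0 W=2
Step 4 [NS]: N:empty,E:wait,S:empty,W:wait | queues: N=0 E=1 S=0 W=2
Step 5 [EW]: N:wait,E:car7-GO,S:wait,W:car1-GO | queues: N=0 E=0 S=0 W=1
Step 6 [EW]: N:wait,E:empty,S:wait,W:car2-GO | queues: N=0 E=0 S=0 W=0

N: empty
E: empty
S: empty
W: empty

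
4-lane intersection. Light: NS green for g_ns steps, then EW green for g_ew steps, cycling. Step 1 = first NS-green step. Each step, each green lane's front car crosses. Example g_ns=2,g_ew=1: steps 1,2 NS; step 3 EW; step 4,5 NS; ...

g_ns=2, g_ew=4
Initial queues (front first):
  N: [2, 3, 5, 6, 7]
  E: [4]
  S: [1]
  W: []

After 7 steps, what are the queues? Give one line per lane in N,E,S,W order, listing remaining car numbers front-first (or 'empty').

Step 1 [NS]: N:car2-GO,E:wait,S:car1-GO,W:wait | queues: N=4 E=1 S=0 W=0
Step 2 [NS]: N:car3-GO,E:wait,S:empty,W:wait | queues: N=3 E=1 S=0 W=0
Step 3 [EW]: N:wait,E:car4-GO,S:wait,W:empty | queues: N=3 E=0 S=0 W=0
Step 4 [EW]: N:wait,E:empty,S:wait,W:empty | queues: N=3 E=0 S=0 W=0
Step 5 [EW]: N:wait,E:empty,S:wait,W:empty | queues: N=3 E=0 S=0 W=0
Step 6 [EW]: N:wait,E:empty,S:wait,W:empty | queues: N=3 E=0 S=0 W=0
Step 7 [NS]: N:car5-GO,E:wait,S:empty,W:wait | queues: N=2 E=0 S=0 W=0

N: 6 7
E: empty
S: empty
W: empty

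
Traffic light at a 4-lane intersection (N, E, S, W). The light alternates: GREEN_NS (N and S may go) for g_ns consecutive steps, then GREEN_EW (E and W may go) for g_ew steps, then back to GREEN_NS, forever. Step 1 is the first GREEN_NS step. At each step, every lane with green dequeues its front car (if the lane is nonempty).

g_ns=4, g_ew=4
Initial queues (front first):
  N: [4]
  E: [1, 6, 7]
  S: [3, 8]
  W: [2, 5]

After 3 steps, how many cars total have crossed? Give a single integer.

Answer: 3

Derivation:
Step 1 [NS]: N:car4-GO,E:wait,S:car3-GO,W:wait | queues: N=0 E=3 S=1 W=2
Step 2 [NS]: N:empty,E:wait,S:car8-GO,W:wait | queues: N=0 E=3 S=0 W=2
Step 3 [NS]: N:empty,E:wait,S:empty,W:wait | queues: N=0 E=3 S=0 W=2
Cars crossed by step 3: 3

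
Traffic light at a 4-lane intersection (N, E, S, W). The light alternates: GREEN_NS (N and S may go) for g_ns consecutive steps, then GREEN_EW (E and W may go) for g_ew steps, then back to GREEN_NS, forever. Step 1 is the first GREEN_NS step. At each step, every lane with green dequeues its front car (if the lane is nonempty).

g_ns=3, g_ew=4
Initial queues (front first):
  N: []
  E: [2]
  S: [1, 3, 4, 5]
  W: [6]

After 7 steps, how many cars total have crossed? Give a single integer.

Answer: 5

Derivation:
Step 1 [NS]: N:empty,E:wait,S:car1-GO,W:wait | queues: N=0 E=1 S=3 W=1
Step 2 [NS]: N:empty,E:wait,S:car3-GO,W:wait | queues: N=0 E=1 S=2 W=1
Step 3 [NS]: N:empty,E:wait,S:car4-GO,W:wait | queues: N=0 E=1 S=1 W=1
Step 4 [EW]: N:wait,E:car2-GO,S:wait,W:car6-GO | queues: N=0 E=0 S=1 W=0
Step 5 [EW]: N:wait,E:empty,S:wait,W:empty | queues: N=0 E=0 S=1 W=0
Step 6 [EW]: N:wait,E:empty,S:wait,W:empty | queues: N=0 E=0 S=1 W=0
Step 7 [EW]: N:wait,E:empty,S:wait,W:empty | queues: N=0 E=0 S=1 W=0
Cars crossed by step 7: 5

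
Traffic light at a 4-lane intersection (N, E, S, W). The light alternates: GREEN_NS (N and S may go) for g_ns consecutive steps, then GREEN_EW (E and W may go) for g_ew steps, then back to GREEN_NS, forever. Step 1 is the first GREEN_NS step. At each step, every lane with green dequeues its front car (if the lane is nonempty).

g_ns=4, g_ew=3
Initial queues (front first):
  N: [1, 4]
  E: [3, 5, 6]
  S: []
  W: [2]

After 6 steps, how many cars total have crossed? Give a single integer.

Step 1 [NS]: N:car1-GO,E:wait,S:empty,W:wait | queues: N=1 E=3 S=0 W=1
Step 2 [NS]: N:car4-GO,E:wait,S:empty,W:wait | queues: N=0 E=3 S=0 W=1
Step 3 [NS]: N:empty,E:wait,S:empty,W:wait | queues: N=0 E=3 S=0 W=1
Step 4 [NS]: N:empty,E:wait,S:empty,W:wait | queues: N=0 E=3 S=0 W=1
Step 5 [EW]: N:wait,E:car3-GO,S:wait,W:car2-GO | queues: N=0 E=2 S=0 W=0
Step 6 [EW]: N:wait,E:car5-GO,S:wait,W:empty | queues: N=0 E=1 S=0 W=0
Cars crossed by step 6: 5

Answer: 5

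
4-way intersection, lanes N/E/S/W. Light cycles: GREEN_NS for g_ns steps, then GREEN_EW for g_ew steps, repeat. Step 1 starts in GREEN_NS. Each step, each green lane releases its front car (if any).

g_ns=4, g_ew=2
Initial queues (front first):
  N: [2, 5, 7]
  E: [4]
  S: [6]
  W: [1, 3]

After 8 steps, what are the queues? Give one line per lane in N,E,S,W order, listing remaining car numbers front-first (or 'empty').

Step 1 [NS]: N:car2-GO,E:wait,S:car6-GO,W:wait | queues: N=2 E=1 S=0 W=2
Step 2 [NS]: N:car5-GO,E:wait,S:empty,W:wait | queues: N=1 E=1 S=0 W=2
Step 3 [NS]: N:car7-GO,E:wait,S:empty,W:wait | queues: N=0 E=1 S=0 W=2
Step 4 [NS]: N:empty,E:wait,S:empty,W:wait | queues: N=0 E=1 S=0 W=2
Step 5 [EW]: N:wait,E:car4-GO,S:wait,W:car1-GO | queues: N=0 E=0 S=0 W=1
Step 6 [EW]: N:wait,E:empty,S:wait,W:car3-GO | queues: N=0 E=0 S=0 W=0

N: empty
E: empty
S: empty
W: empty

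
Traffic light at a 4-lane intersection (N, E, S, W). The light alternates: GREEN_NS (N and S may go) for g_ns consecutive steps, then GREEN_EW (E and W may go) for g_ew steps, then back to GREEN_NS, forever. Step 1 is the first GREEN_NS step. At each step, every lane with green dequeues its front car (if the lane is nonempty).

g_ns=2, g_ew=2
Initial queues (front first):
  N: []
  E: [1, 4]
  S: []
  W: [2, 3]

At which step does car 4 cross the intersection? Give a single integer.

Step 1 [NS]: N:empty,E:wait,S:empty,W:wait | queues: N=0 E=2 S=0 W=2
Step 2 [NS]: N:empty,E:wait,S:empty,W:wait | queues: N=0 E=2 S=0 W=2
Step 3 [EW]: N:wait,E:car1-GO,S:wait,W:car2-GO | queues: N=0 E=1 S=0 W=1
Step 4 [EW]: N:wait,E:car4-GO,S:wait,W:car3-GO | queues: N=0 E=0 S=0 W=0
Car 4 crosses at step 4

4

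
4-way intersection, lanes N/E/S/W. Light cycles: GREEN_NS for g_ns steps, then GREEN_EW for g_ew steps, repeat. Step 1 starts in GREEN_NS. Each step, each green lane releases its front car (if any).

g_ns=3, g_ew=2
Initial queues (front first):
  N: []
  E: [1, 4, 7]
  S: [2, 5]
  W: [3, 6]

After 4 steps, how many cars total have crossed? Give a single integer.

Step 1 [NS]: N:empty,E:wait,S:car2-GO,W:wait | queues: N=0 E=3 S=1 W=2
Step 2 [NS]: N:empty,E:wait,S:car5-GO,W:wait | queues: N=0 E=3 S=0 W=2
Step 3 [NS]: N:empty,E:wait,S:empty,W:wait | queues: N=0 E=3 S=0 W=2
Step 4 [EW]: N:wait,E:car1-GO,S:wait,W:car3-GO | queues: N=0 E=2 S=0 W=1
Cars crossed by step 4: 4

Answer: 4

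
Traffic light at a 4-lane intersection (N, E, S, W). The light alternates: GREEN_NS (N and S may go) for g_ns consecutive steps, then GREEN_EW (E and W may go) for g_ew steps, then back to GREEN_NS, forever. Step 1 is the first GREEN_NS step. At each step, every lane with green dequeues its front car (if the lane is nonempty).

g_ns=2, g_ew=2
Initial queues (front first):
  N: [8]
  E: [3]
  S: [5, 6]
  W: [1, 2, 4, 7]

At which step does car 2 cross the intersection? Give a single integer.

Step 1 [NS]: N:car8-GO,E:wait,S:car5-GO,W:wait | queues: N=0 E=1 S=1 W=4
Step 2 [NS]: N:empty,E:wait,S:car6-GO,W:wait | queues: N=0 E=1 S=0 W=4
Step 3 [EW]: N:wait,E:car3-GO,S:wait,W:car1-GO | queues: N=0 E=0 S=0 W=3
Step 4 [EW]: N:wait,E:empty,S:wait,W:car2-GO | queues: N=0 E=0 S=0 W=2
Step 5 [NS]: N:empty,E:wait,S:empty,W:wait | queues: N=0 E=0 S=0 W=2
Step 6 [NS]: N:empty,E:wait,S:empty,W:wait | queues: N=0 E=0 S=0 W=2
Step 7 [EW]: N:wait,E:empty,S:wait,W:car4-GO | queues: N=0 E=0 S=0 W=1
Step 8 [EW]: N:wait,E:empty,S:wait,W:car7-GO | queues: N=0 E=0 S=0 W=0
Car 2 crosses at step 4

4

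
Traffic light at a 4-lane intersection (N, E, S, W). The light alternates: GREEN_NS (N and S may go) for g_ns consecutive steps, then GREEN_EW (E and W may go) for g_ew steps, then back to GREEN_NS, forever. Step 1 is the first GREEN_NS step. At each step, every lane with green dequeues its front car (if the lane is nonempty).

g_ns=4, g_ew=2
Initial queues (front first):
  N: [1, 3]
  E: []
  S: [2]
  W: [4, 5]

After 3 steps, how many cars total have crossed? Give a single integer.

Answer: 3

Derivation:
Step 1 [NS]: N:car1-GO,E:wait,S:car2-GO,W:wait | queues: N=1 E=0 S=0 W=2
Step 2 [NS]: N:car3-GO,E:wait,S:empty,W:wait | queues: N=0 E=0 S=0 W=2
Step 3 [NS]: N:empty,E:wait,S:empty,W:wait | queues: N=0 E=0 S=0 W=2
Cars crossed by step 3: 3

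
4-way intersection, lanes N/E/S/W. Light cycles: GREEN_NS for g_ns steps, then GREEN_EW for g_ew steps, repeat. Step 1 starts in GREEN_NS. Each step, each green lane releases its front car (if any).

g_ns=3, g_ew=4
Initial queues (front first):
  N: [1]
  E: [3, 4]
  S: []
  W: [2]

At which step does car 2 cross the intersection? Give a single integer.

Step 1 [NS]: N:car1-GO,E:wait,S:empty,W:wait | queues: N=0 E=2 S=0 W=1
Step 2 [NS]: N:empty,E:wait,S:empty,W:wait | queues: N=0 E=2 S=0 W=1
Step 3 [NS]: N:empty,E:wait,S:empty,W:wait | queues: N=0 E=2 S=0 W=1
Step 4 [EW]: N:wait,E:car3-GO,S:wait,W:car2-GO | queues: N=0 E=1 S=0 W=0
Step 5 [EW]: N:wait,E:car4-GO,S:wait,W:empty | queues: N=0 E=0 S=0 W=0
Car 2 crosses at step 4

4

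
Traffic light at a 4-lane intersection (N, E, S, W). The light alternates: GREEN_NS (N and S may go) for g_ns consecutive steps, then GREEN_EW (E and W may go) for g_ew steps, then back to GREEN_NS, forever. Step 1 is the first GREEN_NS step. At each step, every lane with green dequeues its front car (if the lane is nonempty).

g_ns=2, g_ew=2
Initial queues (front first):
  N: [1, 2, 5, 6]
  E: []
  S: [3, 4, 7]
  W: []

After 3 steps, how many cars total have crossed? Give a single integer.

Step 1 [NS]: N:car1-GO,E:wait,S:car3-GO,W:wait | queues: N=3 E=0 S=2 W=0
Step 2 [NS]: N:car2-GO,E:wait,S:car4-GO,W:wait | queues: N=2 E=0 S=1 W=0
Step 3 [EW]: N:wait,E:empty,S:wait,W:empty | queues: N=2 E=0 S=1 W=0
Cars crossed by step 3: 4

Answer: 4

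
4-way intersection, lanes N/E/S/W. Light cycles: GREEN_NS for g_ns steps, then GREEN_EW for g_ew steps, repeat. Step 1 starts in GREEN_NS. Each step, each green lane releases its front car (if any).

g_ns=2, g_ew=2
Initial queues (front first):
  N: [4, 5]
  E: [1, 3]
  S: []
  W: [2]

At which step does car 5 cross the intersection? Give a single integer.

Step 1 [NS]: N:car4-GO,E:wait,S:empty,W:wait | queues: N=1 E=2 S=0 W=1
Step 2 [NS]: N:car5-GO,E:wait,S:empty,W:wait | queues: N=0 E=2 S=0 W=1
Step 3 [EW]: N:wait,E:car1-GO,S:wait,W:car2-GO | queues: N=0 E=1 S=0 W=0
Step 4 [EW]: N:wait,E:car3-GO,S:wait,W:empty | queues: N=0 E=0 S=0 W=0
Car 5 crosses at step 2

2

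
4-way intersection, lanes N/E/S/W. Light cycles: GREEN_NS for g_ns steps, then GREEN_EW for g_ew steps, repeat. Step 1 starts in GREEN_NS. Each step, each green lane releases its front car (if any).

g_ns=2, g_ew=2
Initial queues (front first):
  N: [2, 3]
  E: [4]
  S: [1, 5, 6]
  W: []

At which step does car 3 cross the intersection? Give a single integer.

Step 1 [NS]: N:car2-GO,E:wait,S:car1-GO,W:wait | queues: N=1 E=1 S=2 W=0
Step 2 [NS]: N:car3-GO,E:wait,S:car5-GO,W:wait | queues: N=0 E=1 S=1 W=0
Step 3 [EW]: N:wait,E:car4-GO,S:wait,W:empty | queues: N=0 E=0 S=1 W=0
Step 4 [EW]: N:wait,E:empty,S:wait,W:empty | queues: N=0 E=0 S=1 W=0
Step 5 [NS]: N:empty,E:wait,S:car6-GO,W:wait | queues: N=0 E=0 S=0 W=0
Car 3 crosses at step 2

2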